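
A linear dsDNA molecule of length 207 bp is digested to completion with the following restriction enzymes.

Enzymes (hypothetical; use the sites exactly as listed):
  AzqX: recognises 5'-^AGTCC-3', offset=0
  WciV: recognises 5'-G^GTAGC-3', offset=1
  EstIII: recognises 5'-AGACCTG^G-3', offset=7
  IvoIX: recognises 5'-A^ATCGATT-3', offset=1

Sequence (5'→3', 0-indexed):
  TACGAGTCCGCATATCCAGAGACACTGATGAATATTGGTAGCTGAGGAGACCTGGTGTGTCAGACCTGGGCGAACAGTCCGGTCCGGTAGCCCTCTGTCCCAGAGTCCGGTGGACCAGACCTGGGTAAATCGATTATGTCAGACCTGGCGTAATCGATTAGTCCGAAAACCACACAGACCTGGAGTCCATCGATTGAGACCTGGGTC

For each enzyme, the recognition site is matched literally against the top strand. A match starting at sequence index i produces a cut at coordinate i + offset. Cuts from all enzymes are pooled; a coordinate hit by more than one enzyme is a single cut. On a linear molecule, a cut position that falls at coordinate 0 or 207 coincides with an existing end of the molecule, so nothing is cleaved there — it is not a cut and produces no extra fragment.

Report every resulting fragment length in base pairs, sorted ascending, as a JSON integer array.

[1,4,4,5,5,7,7,11,14,17,17,19,20,20,23,33]

Per-enzyme occurrences:
  AzqX AGTCC/0: at [4, 75, 103, 159, 183] ⇒ [4, 75, 103, 159, 183]
  WciV GGTAGC/1: at [36, 85] ⇒ [37, 86]
  EstIII AGACCTGG/7: at [47, 61, 116, 140, 175, 196] ⇒ [54, 68, 123, 147, 182, 203]
  IvoIX AATCGATT/1: at [127, 151] ⇒ [128, 152]

Pooled cuts: [4, 37, 54, 68, 75, 86, 103, 123, 128, 147, 152, 159, 182, 183, 203]

Fragment lengths:
  [0,4): 4 bp
  [4,37): 33 bp
  [37,54): 17 bp
  [54,68): 14 bp
  [68,75): 7 bp
  [75,86): 11 bp
  [86,103): 17 bp
  [103,123): 20 bp
  [123,128): 5 bp
  [128,147): 19 bp
  [147,152): 5 bp
  [152,159): 7 bp
  [159,182): 23 bp
  [182,183): 1 bp
  [183,203): 20 bp
  [203,207): 4 bp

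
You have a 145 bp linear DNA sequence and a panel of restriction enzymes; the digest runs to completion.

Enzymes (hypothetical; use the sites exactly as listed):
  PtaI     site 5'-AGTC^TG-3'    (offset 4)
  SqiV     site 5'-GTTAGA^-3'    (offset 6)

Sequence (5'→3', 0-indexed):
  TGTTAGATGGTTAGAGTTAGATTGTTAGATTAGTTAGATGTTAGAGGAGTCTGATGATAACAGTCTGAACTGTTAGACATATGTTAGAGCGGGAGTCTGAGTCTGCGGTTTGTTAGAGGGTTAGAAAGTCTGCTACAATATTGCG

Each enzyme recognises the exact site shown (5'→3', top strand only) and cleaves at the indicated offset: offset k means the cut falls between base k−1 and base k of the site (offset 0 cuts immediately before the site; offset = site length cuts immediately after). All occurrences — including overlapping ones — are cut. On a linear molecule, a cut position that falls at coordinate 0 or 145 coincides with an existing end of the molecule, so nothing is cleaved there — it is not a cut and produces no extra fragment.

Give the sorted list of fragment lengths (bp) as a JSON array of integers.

Per-enzyme occurrences:
  PtaI (AGTCTG, off=4): starts [47, 61, 93, 99, 126] → cuts [51, 65, 97, 103, 130]
  SqiV (GTTAGA, off=6): starts [1, 9, 15, 23, 32, 39, 71, 82, 111, 119] → cuts [7, 15, 21, 29, 38, 45, 77, 88, 117, 125]

All cut coordinates (distinct, sorted): [7, 15, 21, 29, 38, 45, 51, 65, 77, 88, 97, 103, 117, 125, 130]

Fragments:
  [0,7): 7 bp
  [7,15): 8 bp
  [15,21): 6 bp
  [21,29): 8 bp
  [29,38): 9 bp
  [38,45): 7 bp
  [45,51): 6 bp
  [51,65): 14 bp
  [65,77): 12 bp
  [77,88): 11 bp
  [88,97): 9 bp
  [97,103): 6 bp
  [103,117): 14 bp
  [117,125): 8 bp
  [125,130): 5 bp
  [130,145): 15 bp

[5,6,6,6,7,7,8,8,8,9,9,11,12,14,14,15]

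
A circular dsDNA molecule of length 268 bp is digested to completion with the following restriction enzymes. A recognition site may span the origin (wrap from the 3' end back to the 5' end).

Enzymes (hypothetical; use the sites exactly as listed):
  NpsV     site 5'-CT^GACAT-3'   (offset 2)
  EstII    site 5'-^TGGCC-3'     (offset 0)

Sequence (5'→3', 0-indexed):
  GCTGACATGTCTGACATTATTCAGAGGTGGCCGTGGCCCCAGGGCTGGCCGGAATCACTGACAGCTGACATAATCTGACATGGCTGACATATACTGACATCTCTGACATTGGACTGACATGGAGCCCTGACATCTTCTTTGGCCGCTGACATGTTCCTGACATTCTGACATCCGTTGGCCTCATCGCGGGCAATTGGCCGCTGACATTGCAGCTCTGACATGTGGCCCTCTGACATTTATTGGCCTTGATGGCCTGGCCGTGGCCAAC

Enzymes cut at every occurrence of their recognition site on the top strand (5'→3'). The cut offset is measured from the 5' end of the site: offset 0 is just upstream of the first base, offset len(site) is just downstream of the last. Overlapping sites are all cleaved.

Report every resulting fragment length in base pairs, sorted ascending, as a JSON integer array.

Site scan:
  NpsV (CTGACAT, off=2): starts [1, 10, 64, 74, 83, 93, 102, 113, 126, 145, 156, 164, 200, 214, 229] → cuts [3, 12, 66, 76, 85, 95, 104, 115, 128, 147, 158, 166, 202, 216, 231]
  EstII (TGGCC, off=0): starts [27, 33, 45, 139, 175, 194, 222, 240, 249, 254, 260] → cuts [27, 33, 45, 139, 175, 194, 222, 240, 249, 254, 260]

All cut coordinates (distinct, sorted): [3, 12, 27, 33, 45, 66, 76, 85, 95, 104, 115, 128, 139, 147, 158, 166, 175, 194, 202, 216, 222, 231, 240, 249, 254, 260]

Fragment lengths:
  3→12: 9 bp
  12→27: 15 bp
  27→33: 6 bp
  33→45: 12 bp
  45→66: 21 bp
  66→76: 10 bp
  76→85: 9 bp
  85→95: 10 bp
  95→104: 9 bp
  104→115: 11 bp
  115→128: 13 bp
  128→139: 11 bp
  139→147: 8 bp
  147→158: 11 bp
  158→166: 8 bp
  166→175: 9 bp
  175→194: 19 bp
  194→202: 8 bp
  202→216: 14 bp
  216→222: 6 bp
  222→231: 9 bp
  231→240: 9 bp
  240→249: 9 bp
  249→254: 5 bp
  254→260: 6 bp
  260→3 (wrap): 268-260+3 = 11 bp

[5,6,6,6,8,8,8,9,9,9,9,9,9,9,10,10,11,11,11,11,12,13,14,15,19,21]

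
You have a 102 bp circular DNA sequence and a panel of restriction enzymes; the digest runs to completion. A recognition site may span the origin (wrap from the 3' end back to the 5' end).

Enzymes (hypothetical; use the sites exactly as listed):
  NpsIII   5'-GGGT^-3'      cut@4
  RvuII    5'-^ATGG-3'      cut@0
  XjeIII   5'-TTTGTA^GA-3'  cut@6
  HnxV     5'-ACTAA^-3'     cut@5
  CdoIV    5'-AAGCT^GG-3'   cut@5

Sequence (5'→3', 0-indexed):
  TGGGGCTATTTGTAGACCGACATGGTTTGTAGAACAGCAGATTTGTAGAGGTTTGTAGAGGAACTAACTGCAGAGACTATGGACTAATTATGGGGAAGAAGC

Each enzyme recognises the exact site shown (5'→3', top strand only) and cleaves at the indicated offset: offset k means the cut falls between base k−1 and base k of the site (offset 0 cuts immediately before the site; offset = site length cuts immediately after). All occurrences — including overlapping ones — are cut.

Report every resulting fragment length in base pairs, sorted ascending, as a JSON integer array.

Site scan:
  NpsIII (GGGT, off=4): no sites
  RvuII (ATGG, off=0): starts [21, 78, 89] → cuts [21, 78, 89]
  XjeIII (TTTGTAGA, off=6): starts [8, 25, 41, 51] → cuts [14, 31, 47, 57]
  HnxV (ACTAA, off=5): starts [62, 82] → cuts [67, 87]
  CdoIV (AAGCTGG, off=5): starts [98] → cuts [1]

Pooled cuts: [1, 14, 21, 31, 47, 57, 67, 78, 87, 89]

Fragments:
  1→14: 13 bp
  14→21: 7 bp
  21→31: 10 bp
  31→47: 16 bp
  47→57: 10 bp
  57→67: 10 bp
  67→78: 11 bp
  78→87: 9 bp
  87→89: 2 bp
  89→1 (wrap): 102-89+1 = 14 bp

[2,7,9,10,10,10,11,13,14,16]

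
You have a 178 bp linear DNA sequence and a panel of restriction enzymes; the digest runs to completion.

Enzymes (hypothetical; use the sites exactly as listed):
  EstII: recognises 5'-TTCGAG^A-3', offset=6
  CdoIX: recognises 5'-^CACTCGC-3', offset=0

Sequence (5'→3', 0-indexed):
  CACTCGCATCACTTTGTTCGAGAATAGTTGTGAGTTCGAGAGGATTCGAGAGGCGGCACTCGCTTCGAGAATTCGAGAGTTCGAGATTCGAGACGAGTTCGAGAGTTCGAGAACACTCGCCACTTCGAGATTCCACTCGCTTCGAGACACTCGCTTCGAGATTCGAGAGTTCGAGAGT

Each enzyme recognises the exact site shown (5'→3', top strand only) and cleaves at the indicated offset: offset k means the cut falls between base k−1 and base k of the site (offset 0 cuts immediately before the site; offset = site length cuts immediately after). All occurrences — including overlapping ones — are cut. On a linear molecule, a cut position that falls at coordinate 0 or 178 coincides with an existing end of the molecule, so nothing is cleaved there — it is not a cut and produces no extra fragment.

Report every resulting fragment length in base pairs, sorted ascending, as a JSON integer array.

[1,2,3,4,6,7,7,8,8,8,8,10,11,13,13,13,16,18,22]

Scan for sites:
  EstII TTCGAGA/6: at [16, 34, 44, 63, 71, 79, 86, 97, 105, 123, 140, 154, 161, 169] ⇒ [22, 40, 50, 69, 77, 85, 92, 103, 111, 129, 146, 160, 167, 175]
  CdoIX CACTCGC/0: at [0, 56, 113, 133, 147] ⇒ [56, 113, 133, 147] (position 0 is a terminus of the linear molecule — no cut)

All cut coordinates (distinct, sorted): [22, 40, 50, 56, 69, 77, 85, 92, 103, 111, 113, 129, 133, 146, 147, 160, 167, 175]

Fragment lengths:
  [0,22): 22 bp
  [22,40): 18 bp
  [40,50): 10 bp
  [50,56): 6 bp
  [56,69): 13 bp
  [69,77): 8 bp
  [77,85): 8 bp
  [85,92): 7 bp
  [92,103): 11 bp
  [103,111): 8 bp
  [111,113): 2 bp
  [113,129): 16 bp
  [129,133): 4 bp
  [133,146): 13 bp
  [146,147): 1 bp
  [147,160): 13 bp
  [160,167): 7 bp
  [167,175): 8 bp
  [175,178): 3 bp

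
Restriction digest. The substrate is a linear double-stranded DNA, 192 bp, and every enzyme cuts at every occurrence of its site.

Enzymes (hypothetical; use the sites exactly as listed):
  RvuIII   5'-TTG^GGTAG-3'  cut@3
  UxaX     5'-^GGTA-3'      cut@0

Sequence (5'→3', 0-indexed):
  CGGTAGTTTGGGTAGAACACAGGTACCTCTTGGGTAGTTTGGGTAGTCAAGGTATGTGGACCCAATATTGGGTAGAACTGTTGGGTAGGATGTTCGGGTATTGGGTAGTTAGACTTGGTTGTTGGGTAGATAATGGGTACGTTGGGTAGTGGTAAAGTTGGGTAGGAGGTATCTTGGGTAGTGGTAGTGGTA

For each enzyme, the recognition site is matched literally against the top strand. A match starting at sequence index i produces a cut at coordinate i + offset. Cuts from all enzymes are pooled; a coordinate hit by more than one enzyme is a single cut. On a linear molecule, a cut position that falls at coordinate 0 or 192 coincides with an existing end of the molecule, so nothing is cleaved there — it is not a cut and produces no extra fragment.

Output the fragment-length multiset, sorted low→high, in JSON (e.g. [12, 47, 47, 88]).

Scan for sites:
  RvuIII TTGGGTAG/3: at [7, 29, 38, 67, 80, 100, 121, 141, 157, 173] ⇒ [10, 32, 41, 70, 83, 103, 124, 144, 160, 176]
  UxaX GGTA/0: at [1, 10, 21, 32, 41, 50, 70, 83, 96, 103, 124, 135, 144, 150, 160, 167, 176, 182, 188] ⇒ [1, 10, 21, 32, 41, 50, 70, 83, 96, 103, 124, 135, 144, 150, 160, 167, 176, 182, 188]

All cut coordinates (distinct, sorted): [1, 10, 21, 32, 41, 50, 70, 83, 96, 103, 124, 135, 144, 150, 160, 167, 176, 182, 188]

Fragment lengths:
  [0,1): 1 bp
  [1,10): 9 bp
  [10,21): 11 bp
  [21,32): 11 bp
  [32,41): 9 bp
  [41,50): 9 bp
  [50,70): 20 bp
  [70,83): 13 bp
  [83,96): 13 bp
  [96,103): 7 bp
  [103,124): 21 bp
  [124,135): 11 bp
  [135,144): 9 bp
  [144,150): 6 bp
  [150,160): 10 bp
  [160,167): 7 bp
  [167,176): 9 bp
  [176,182): 6 bp
  [182,188): 6 bp
  [188,192): 4 bp

[1,4,6,6,6,7,7,9,9,9,9,9,10,11,11,11,13,13,20,21]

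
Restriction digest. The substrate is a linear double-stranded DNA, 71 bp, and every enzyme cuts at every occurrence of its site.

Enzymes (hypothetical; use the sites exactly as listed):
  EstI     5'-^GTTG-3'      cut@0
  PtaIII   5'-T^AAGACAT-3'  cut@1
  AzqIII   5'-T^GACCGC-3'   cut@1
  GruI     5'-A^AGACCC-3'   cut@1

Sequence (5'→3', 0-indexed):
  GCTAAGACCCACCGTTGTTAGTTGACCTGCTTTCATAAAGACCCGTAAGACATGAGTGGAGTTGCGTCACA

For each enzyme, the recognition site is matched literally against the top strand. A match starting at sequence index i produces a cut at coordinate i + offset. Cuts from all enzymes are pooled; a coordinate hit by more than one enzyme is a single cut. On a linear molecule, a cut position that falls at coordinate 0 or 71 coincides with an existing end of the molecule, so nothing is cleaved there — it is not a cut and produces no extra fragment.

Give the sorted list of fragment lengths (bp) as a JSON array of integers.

[4,7,8,9,11,14,18]

Scan for sites:
  EstI GTTG/0: at [13, 20, 60] ⇒ [13, 20, 60]
  PtaIII TAAGACAT/1: at [45] ⇒ [46]
  AzqIII (TGACCGC, off=1): no sites
  GruI AAGACCC/1: at [3, 37] ⇒ [4, 38]

All cut coordinates (distinct, sorted): [4, 13, 20, 38, 46, 60]

Fragment lengths:
  [0,4): 4 bp
  [4,13): 9 bp
  [13,20): 7 bp
  [20,38): 18 bp
  [38,46): 8 bp
  [46,60): 14 bp
  [60,71): 11 bp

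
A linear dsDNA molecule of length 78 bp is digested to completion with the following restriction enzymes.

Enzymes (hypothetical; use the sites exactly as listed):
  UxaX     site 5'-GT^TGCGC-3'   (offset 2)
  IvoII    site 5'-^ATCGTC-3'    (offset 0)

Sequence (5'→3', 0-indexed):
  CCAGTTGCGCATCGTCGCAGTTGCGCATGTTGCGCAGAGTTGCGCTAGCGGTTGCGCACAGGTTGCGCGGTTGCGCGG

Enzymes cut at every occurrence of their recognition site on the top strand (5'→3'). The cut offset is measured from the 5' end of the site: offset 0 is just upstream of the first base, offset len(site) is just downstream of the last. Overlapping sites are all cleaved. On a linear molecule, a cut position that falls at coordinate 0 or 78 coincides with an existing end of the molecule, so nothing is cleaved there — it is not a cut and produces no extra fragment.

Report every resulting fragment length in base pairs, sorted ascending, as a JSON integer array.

Scan for sites:
  UxaX (GTTGCGC, off=2): starts [3, 19, 28, 38, 50, 61, 69] → cuts [5, 21, 30, 40, 52, 63, 71]
  IvoII (ATCGTC, off=0): starts [10] → cuts [10]

All cut coordinates (distinct, sorted): [5, 10, 21, 30, 40, 52, 63, 71]

Fragment lengths:
  [0,5): 5 bp
  [5,10): 5 bp
  [10,21): 11 bp
  [21,30): 9 bp
  [30,40): 10 bp
  [40,52): 12 bp
  [52,63): 11 bp
  [63,71): 8 bp
  [71,78): 7 bp

[5,5,7,8,9,10,11,11,12]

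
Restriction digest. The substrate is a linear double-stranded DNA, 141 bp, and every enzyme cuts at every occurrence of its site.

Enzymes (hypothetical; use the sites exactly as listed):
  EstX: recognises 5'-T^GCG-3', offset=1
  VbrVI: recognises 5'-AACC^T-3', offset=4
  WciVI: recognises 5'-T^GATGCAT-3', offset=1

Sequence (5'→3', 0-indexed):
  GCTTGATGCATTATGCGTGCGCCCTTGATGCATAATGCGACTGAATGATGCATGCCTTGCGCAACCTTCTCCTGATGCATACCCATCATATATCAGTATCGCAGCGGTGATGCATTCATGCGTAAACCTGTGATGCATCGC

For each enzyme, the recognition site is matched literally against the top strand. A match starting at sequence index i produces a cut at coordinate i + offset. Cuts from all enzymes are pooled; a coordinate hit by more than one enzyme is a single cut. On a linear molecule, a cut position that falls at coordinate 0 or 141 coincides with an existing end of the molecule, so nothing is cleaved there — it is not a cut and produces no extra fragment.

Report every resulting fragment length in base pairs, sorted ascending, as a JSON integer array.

[3,4,4,7,8,8,9,10,10,10,10,11,12,35]

Site scan:
  EstX (TGCG, off=1): starts [13, 17, 35, 57, 118] → cuts [14, 18, 36, 58, 119]
  VbrVI (AACCT, off=4): starts [62, 124] → cuts [66, 128]
  WciVI (TGATGCAT, off=1): starts [3, 25, 45, 72, 107, 130] → cuts [4, 26, 46, 73, 108, 131]

All cut coordinates (distinct, sorted): [4, 14, 18, 26, 36, 46, 58, 66, 73, 108, 119, 128, 131]

Fragments:
  [0,4): 4 bp
  [4,14): 10 bp
  [14,18): 4 bp
  [18,26): 8 bp
  [26,36): 10 bp
  [36,46): 10 bp
  [46,58): 12 bp
  [58,66): 8 bp
  [66,73): 7 bp
  [73,108): 35 bp
  [108,119): 11 bp
  [119,128): 9 bp
  [128,131): 3 bp
  [131,141): 10 bp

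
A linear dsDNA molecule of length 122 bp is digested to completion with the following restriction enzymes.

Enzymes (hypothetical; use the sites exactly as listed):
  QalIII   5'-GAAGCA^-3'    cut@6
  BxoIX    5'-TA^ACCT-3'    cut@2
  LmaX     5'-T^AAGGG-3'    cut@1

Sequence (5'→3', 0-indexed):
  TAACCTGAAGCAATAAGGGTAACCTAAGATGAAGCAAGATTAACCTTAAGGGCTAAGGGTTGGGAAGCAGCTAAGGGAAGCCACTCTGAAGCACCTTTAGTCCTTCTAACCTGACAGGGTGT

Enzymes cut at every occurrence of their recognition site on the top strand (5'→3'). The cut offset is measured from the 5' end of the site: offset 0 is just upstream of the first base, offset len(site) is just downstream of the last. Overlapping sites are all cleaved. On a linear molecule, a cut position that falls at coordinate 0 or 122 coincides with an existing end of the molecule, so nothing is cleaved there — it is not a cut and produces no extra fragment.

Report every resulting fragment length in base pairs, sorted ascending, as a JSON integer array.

[2,2,3,5,6,7,7,10,14,15,15,15,21]

Scan for sites:
  QalIII GAAGCA/6: at [6, 30, 63, 87] ⇒ [12, 36, 69, 93]
  BxoIX TAACCT/2: at [0, 19, 40, 106] ⇒ [2, 21, 42, 108]
  LmaX TAAGGG/1: at [13, 46, 53, 71] ⇒ [14, 47, 54, 72]

Pooled cuts: [2, 12, 14, 21, 36, 42, 47, 54, 69, 72, 93, 108]

Fragments:
  [0,2): 2 bp
  [2,12): 10 bp
  [12,14): 2 bp
  [14,21): 7 bp
  [21,36): 15 bp
  [36,42): 6 bp
  [42,47): 5 bp
  [47,54): 7 bp
  [54,69): 15 bp
  [69,72): 3 bp
  [72,93): 21 bp
  [93,108): 15 bp
  [108,122): 14 bp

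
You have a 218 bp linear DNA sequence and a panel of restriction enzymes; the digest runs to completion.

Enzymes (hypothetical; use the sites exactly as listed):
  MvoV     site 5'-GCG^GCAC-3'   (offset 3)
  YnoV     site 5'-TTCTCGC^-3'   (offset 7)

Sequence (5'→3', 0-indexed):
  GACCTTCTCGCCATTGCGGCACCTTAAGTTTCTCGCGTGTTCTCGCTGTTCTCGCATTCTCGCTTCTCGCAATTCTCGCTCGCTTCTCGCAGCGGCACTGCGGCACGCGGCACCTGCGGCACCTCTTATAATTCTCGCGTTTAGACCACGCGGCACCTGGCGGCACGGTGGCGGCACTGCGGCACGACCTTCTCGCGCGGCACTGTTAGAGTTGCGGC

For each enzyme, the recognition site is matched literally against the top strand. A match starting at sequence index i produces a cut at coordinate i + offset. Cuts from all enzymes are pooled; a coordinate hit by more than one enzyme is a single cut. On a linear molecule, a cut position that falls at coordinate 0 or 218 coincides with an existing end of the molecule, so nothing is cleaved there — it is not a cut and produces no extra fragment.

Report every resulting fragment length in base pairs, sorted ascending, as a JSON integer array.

[3,4,7,7,7,8,8,8,9,9,9,10,10,11,11,11,14,15,18,19,20]

Site scan:
  MvoV GCGGCAC/3: at [15, 91, 99, 106, 115, 149, 159, 170, 178, 196] ⇒ [18, 94, 102, 109, 118, 152, 162, 173, 181, 199]
  YnoV TTCTCGC/7: at [4, 29, 39, 48, 56, 63, 72, 83, 131, 189] ⇒ [11, 36, 46, 55, 63, 70, 79, 90, 138, 196]

Pooled cuts: [11, 18, 36, 46, 55, 63, 70, 79, 90, 94, 102, 109, 118, 138, 152, 162, 173, 181, 196, 199]

Fragments:
  [0,11): 11 bp
  [11,18): 7 bp
  [18,36): 18 bp
  [36,46): 10 bp
  [46,55): 9 bp
  [55,63): 8 bp
  [63,70): 7 bp
  [70,79): 9 bp
  [79,90): 11 bp
  [90,94): 4 bp
  [94,102): 8 bp
  [102,109): 7 bp
  [109,118): 9 bp
  [118,138): 20 bp
  [138,152): 14 bp
  [152,162): 10 bp
  [162,173): 11 bp
  [173,181): 8 bp
  [181,196): 15 bp
  [196,199): 3 bp
  [199,218): 19 bp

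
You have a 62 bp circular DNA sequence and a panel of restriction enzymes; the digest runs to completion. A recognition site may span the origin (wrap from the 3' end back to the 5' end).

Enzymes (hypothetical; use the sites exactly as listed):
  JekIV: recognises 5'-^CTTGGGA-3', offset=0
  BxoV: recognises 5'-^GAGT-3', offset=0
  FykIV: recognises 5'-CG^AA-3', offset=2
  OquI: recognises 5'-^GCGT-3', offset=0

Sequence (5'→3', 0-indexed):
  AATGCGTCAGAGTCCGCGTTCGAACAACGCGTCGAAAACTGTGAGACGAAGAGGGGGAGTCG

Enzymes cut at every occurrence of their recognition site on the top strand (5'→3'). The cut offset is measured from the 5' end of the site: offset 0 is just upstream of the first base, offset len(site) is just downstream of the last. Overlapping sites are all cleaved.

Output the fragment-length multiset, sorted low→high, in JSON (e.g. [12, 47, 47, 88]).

Scan for sites:
  JekIV (CTTGGGA, off=0): no sites
  BxoV GAGT/0: at [9, 56] ⇒ [9, 56]
  FykIV CGAA/2: at [20, 32, 46, 60] ⇒ [0, 22, 34, 48]
  OquI GCGT/0: at [3, 15, 28] ⇒ [3, 15, 28]

Pooled cuts: [0, 3, 9, 15, 22, 28, 34, 48, 56]

Fragments:
  0→3: 3 bp
  3→9: 6 bp
  9→15: 6 bp
  15→22: 7 bp
  22→28: 6 bp
  28→34: 6 bp
  34→48: 14 bp
  48→56: 8 bp
  56→0 (wrap): 62-56+0 = 6 bp

[3,6,6,6,6,6,7,8,14]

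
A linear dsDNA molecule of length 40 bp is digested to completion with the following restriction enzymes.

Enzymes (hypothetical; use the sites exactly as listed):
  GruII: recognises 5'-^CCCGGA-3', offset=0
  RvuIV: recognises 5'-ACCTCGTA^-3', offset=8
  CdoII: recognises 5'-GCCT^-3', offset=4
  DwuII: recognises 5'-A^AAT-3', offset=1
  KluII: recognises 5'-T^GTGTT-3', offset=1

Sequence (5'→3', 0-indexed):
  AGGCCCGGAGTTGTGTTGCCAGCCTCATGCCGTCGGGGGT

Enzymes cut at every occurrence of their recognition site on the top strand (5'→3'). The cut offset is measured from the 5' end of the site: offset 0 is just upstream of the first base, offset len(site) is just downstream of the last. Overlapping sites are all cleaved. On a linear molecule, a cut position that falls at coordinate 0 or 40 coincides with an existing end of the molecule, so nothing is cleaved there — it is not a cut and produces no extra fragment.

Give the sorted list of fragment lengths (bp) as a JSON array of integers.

Per-enzyme occurrences:
  GruII (CCCGGA, off=0): starts [3] → cuts [3]
  RvuIV (ACCTCGTA, off=8): no sites
  CdoII (GCCT, off=4): starts [21] → cuts [25]
  DwuII (AAAT, off=1): no sites
  KluII (TGTGTT, off=1): starts [11] → cuts [12]

Pooled cuts: [3, 12, 25]

Fragment lengths:
  [0,3): 3 bp
  [3,12): 9 bp
  [12,25): 13 bp
  [25,40): 15 bp

[3,9,13,15]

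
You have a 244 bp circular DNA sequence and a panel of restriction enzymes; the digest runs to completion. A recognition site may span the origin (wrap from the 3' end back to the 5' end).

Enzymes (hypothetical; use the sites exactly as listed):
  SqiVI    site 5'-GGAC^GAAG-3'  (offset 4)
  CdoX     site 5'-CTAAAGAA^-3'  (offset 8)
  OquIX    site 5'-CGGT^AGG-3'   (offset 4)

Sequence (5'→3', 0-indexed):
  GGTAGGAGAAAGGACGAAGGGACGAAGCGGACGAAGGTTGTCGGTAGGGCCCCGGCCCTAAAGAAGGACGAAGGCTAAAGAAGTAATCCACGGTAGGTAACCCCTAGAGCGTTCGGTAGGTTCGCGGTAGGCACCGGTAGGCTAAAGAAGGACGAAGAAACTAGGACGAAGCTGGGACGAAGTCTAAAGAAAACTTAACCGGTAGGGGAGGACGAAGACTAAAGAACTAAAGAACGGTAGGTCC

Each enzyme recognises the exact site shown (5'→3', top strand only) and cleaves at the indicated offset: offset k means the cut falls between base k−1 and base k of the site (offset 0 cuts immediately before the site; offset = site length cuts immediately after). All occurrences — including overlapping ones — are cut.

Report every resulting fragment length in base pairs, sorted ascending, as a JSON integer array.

Per-enzyme occurrences:
  SqiVI (GGACGAAG, off=4): starts [11, 19, 28, 65, 149, 163, 174, 209] → cuts [15, 23, 32, 69, 153, 167, 178, 213]
  CdoX (CTAAAGAA, off=8): starts [57, 74, 141, 183, 218, 226] → cuts [65, 82, 149, 191, 226, 234]
  OquIX (CGGTAGG, off=4): starts [41, 90, 113, 124, 134, 199, 234, 243] → cuts [3, 45, 94, 117, 128, 138, 203, 238]

All cut coordinates (distinct, sorted): [3, 15, 23, 32, 45, 65, 69, 82, 94, 117, 128, 138, 149, 153, 167, 178, 191, 203, 213, 226, 234, 238]

Fragment lengths:
  3→15: 12 bp
  15→23: 8 bp
  23→32: 9 bp
  32→45: 13 bp
  45→65: 20 bp
  65→69: 4 bp
  69→82: 13 bp
  82→94: 12 bp
  94→117: 23 bp
  117→128: 11 bp
  128→138: 10 bp
  138→149: 11 bp
  149→153: 4 bp
  153→167: 14 bp
  167→178: 11 bp
  178→191: 13 bp
  191→203: 12 bp
  203→213: 10 bp
  213→226: 13 bp
  226→234: 8 bp
  234→238: 4 bp
  238→3 (wrap): 244-238+3 = 9 bp

[4,4,4,8,8,9,9,10,10,11,11,11,12,12,12,13,13,13,13,14,20,23]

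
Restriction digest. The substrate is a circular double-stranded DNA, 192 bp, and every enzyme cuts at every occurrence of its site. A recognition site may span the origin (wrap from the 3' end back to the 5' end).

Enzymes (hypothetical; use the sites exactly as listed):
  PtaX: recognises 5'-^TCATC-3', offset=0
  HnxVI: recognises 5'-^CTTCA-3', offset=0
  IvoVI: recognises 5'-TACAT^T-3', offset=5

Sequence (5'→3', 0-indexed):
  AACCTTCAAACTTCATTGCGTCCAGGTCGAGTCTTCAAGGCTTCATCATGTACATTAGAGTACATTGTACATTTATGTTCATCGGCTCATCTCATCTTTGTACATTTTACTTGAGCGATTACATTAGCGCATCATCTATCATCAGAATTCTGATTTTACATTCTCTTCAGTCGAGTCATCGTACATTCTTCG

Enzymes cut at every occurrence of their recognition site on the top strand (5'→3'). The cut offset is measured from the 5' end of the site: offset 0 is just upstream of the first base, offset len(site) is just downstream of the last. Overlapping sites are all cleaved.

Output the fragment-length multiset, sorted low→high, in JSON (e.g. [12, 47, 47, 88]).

[2,3,5,6,7,7,7,7,8,8,9,10,11,11,13,14,19,22,23]

Scan for sites:
  PtaX (TCATC, off=0): starts [42, 78, 86, 91, 131, 138, 175] → cuts [42, 78, 86, 91, 131, 138, 175]
  HnxVI (CTTCA, off=0): starts [3, 10, 32, 40, 164] → cuts [3, 10, 32, 40, 164]
  IvoVI (TACATT, off=5): starts [50, 60, 67, 100, 119, 156, 181] → cuts [55, 65, 72, 105, 124, 161, 186]

Pooled cuts: [3, 10, 32, 40, 42, 55, 65, 72, 78, 86, 91, 105, 124, 131, 138, 161, 164, 175, 186]

Fragment lengths:
  3→10: 7 bp
  10→32: 22 bp
  32→40: 8 bp
  40→42: 2 bp
  42→55: 13 bp
  55→65: 10 bp
  65→72: 7 bp
  72→78: 6 bp
  78→86: 8 bp
  86→91: 5 bp
  91→105: 14 bp
  105→124: 19 bp
  124→131: 7 bp
  131→138: 7 bp
  138→161: 23 bp
  161→164: 3 bp
  164→175: 11 bp
  175→186: 11 bp
  186→3 (wrap): 192-186+3 = 9 bp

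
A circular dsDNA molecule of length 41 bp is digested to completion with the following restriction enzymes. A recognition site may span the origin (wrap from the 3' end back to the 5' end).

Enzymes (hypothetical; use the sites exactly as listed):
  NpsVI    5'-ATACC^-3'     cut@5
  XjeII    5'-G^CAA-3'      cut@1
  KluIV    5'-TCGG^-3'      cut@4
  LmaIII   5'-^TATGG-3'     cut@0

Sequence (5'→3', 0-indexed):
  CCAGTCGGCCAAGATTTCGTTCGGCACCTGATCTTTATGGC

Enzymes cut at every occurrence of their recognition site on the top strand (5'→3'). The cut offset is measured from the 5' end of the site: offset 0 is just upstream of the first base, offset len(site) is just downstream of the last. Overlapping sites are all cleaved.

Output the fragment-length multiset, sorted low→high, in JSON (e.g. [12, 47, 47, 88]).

Site scan:
  NpsVI (ATACC, off=5): no sites
  XjeII (GCAA, off=1): no sites
  KluIV TCGG/4: at [4, 20] ⇒ [8, 24]
  LmaIII TATGG/0: at [35] ⇒ [35]

All cut coordinates (distinct, sorted): [8, 24, 35]

Fragments:
  8→24: 16 bp
  24→35: 11 bp
  35→8 (wrap): 41-35+8 = 14 bp

[11,14,16]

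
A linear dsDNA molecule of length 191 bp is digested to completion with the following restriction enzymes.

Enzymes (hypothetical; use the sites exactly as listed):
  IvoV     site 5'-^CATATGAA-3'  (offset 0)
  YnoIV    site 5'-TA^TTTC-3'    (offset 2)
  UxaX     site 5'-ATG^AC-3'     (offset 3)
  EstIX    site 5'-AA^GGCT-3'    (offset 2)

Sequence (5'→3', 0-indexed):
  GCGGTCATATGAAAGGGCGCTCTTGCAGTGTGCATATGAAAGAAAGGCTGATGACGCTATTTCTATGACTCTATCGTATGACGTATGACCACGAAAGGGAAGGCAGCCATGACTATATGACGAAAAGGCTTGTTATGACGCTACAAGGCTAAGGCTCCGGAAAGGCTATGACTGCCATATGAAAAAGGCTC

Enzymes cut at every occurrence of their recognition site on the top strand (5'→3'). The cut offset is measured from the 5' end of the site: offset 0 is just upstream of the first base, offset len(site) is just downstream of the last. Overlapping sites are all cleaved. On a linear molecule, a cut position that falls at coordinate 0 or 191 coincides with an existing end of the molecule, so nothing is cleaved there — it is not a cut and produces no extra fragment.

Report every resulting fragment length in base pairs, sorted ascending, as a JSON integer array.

Per-enzyme occurrences:
  IvoV CATATGAA/0: at [5, 32, 175] ⇒ [5, 32, 175]
  YnoIV TATTTC/2: at [57] ⇒ [59]
  UxaX ATGAC/3: at [50, 64, 77, 84, 108, 116, 134, 167] ⇒ [53, 67, 80, 87, 111, 119, 137, 170]
  EstIX AAGGCT/2: at [43, 124, 144, 150, 161, 184] ⇒ [45, 126, 146, 152, 163, 186]

Pooled cuts: [5, 32, 45, 53, 59, 67, 80, 87, 111, 119, 126, 137, 146, 152, 163, 170, 175, 186]

Fragments:
  [0,5): 5 bp
  [5,32): 27 bp
  [32,45): 13 bp
  [45,53): 8 bp
  [53,59): 6 bp
  [59,67): 8 bp
  [67,80): 13 bp
  [80,87): 7 bp
  [87,111): 24 bp
  [111,119): 8 bp
  [119,126): 7 bp
  [126,137): 11 bp
  [137,146): 9 bp
  [146,152): 6 bp
  [152,163): 11 bp
  [163,170): 7 bp
  [170,175): 5 bp
  [175,186): 11 bp
  [186,191): 5 bp

[5,5,5,6,6,7,7,7,8,8,8,9,11,11,11,13,13,24,27]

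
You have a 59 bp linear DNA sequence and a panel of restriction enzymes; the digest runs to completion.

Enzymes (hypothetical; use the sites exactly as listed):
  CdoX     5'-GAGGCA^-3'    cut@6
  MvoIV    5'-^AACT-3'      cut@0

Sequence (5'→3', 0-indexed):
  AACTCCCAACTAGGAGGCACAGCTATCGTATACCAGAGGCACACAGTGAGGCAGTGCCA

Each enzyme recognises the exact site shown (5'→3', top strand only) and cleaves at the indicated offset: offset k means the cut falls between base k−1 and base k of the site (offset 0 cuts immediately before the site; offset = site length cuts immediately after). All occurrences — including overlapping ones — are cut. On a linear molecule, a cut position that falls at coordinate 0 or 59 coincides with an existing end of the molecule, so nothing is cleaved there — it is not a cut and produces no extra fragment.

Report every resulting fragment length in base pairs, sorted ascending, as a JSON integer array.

[6,7,12,12,22]

Scan for sites:
  CdoX GAGGCA/6: at [13, 35, 47] ⇒ [19, 41, 53]
  MvoIV AACT/0: at [0, 7] ⇒ [7] (position 0 is a terminus of the linear molecule — no cut)

All cut coordinates (distinct, sorted): [7, 19, 41, 53]

Fragments:
  [0,7): 7 bp
  [7,19): 12 bp
  [19,41): 22 bp
  [41,53): 12 bp
  [53,59): 6 bp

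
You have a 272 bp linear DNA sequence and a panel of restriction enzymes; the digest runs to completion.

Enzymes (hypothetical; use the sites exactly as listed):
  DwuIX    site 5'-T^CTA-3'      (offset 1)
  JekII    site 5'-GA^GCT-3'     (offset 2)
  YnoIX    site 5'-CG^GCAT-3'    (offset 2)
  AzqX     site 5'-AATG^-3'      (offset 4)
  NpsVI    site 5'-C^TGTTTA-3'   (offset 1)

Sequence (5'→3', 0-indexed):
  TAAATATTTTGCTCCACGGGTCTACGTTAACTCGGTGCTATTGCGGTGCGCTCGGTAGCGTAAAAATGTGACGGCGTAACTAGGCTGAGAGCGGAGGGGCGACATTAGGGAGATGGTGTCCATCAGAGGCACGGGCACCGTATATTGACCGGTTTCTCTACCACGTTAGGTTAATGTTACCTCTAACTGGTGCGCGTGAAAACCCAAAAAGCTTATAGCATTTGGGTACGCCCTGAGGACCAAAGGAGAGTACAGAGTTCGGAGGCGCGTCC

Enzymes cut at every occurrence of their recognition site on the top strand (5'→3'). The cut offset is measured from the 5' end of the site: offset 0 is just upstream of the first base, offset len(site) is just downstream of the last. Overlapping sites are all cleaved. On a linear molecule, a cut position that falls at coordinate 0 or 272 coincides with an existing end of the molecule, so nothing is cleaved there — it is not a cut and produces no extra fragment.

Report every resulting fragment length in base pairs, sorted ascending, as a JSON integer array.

[6,19,21,47,89,90]

Per-enzyme occurrences:
  DwuIX TCTA/1: at [20, 156, 181] ⇒ [21, 157, 182]
  JekII (GAGCT, off=2): no sites
  YnoIX (CGGCAT, off=2): no sites
  AzqX AATG/4: at [64, 172] ⇒ [68, 176]
  NpsVI (CTGTTTA, off=1): no sites

All cut coordinates (distinct, sorted): [21, 68, 157, 176, 182]

Fragments:
  [0,21): 21 bp
  [21,68): 47 bp
  [68,157): 89 bp
  [157,176): 19 bp
  [176,182): 6 bp
  [182,272): 90 bp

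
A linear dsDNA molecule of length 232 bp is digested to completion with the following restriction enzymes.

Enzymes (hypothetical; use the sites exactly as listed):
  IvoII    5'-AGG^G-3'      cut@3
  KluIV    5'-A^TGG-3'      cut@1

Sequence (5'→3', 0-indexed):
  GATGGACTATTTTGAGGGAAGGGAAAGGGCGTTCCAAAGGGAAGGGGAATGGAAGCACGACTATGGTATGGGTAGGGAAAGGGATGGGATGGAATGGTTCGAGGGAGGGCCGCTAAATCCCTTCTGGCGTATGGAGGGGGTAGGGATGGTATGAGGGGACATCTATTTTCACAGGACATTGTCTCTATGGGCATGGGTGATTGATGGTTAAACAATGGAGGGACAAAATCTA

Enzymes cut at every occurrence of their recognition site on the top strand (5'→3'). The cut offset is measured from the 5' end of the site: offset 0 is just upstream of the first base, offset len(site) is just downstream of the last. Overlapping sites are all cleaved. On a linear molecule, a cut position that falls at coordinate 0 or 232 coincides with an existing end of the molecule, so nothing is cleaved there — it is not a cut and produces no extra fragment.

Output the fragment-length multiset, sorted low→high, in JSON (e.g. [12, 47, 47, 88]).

Site scan:
  IvoII (AGGG, off=3): starts [14, 19, 25, 37, 42, 73, 79, 101, 105, 134, 141, 153, 218] → cuts [17, 22, 28, 40, 45, 76, 82, 104, 108, 137, 144, 156, 221]
  KluIV (ATGG, off=1): starts [1, 48, 62, 67, 83, 88, 93, 130, 145, 186, 192, 203, 214] → cuts [2, 49, 63, 68, 84, 89, 94, 131, 146, 187, 193, 204, 215]

Pooled cuts: [2, 17, 22, 28, 40, 45, 49, 63, 68, 76, 82, 84, 89, 94, 104, 108, 131, 137, 144, 146, 156, 187, 193, 204, 215, 221]

Fragments:
  [0,2): 2 bp
  [2,17): 15 bp
  [17,22): 5 bp
  [22,28): 6 bp
  [28,40): 12 bp
  [40,45): 5 bp
  [45,49): 4 bp
  [49,63): 14 bp
  [63,68): 5 bp
  [68,76): 8 bp
  [76,82): 6 bp
  [82,84): 2 bp
  [84,89): 5 bp
  [89,94): 5 bp
  [94,104): 10 bp
  [104,108): 4 bp
  [108,131): 23 bp
  [131,137): 6 bp
  [137,144): 7 bp
  [144,146): 2 bp
  [146,156): 10 bp
  [156,187): 31 bp
  [187,193): 6 bp
  [193,204): 11 bp
  [204,215): 11 bp
  [215,221): 6 bp
  [221,232): 11 bp

[2,2,2,4,4,5,5,5,5,5,6,6,6,6,6,7,8,10,10,11,11,11,12,14,15,23,31]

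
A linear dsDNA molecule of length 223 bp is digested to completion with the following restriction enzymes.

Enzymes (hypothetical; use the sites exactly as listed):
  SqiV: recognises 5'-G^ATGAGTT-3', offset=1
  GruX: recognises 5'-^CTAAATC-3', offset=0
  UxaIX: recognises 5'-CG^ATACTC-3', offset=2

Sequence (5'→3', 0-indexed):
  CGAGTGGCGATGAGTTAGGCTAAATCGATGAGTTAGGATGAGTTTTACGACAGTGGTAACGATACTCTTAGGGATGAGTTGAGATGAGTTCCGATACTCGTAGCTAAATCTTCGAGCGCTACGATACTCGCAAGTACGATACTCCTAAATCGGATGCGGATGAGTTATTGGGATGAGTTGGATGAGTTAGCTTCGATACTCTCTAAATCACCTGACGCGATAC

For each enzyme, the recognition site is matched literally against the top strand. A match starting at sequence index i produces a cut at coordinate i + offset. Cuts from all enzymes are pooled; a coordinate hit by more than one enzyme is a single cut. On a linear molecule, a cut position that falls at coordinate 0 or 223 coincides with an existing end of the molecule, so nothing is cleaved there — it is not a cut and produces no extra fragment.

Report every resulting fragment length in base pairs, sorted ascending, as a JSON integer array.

Site scan:
  SqiV GATGAGTT/1: at [8, 26, 36, 72, 82, 158, 171, 180] ⇒ [9, 27, 37, 73, 83, 159, 172, 181]
  GruX CTAAATC/0: at [19, 103, 144, 202] ⇒ [19, 103, 144, 202]
  UxaIX CGATACTC/2: at [59, 91, 121, 136, 193] ⇒ [61, 93, 123, 138, 195]

Pooled cuts: [9, 19, 27, 37, 61, 73, 83, 93, 103, 123, 138, 144, 159, 172, 181, 195, 202]

Fragment lengths:
  [0,9): 9 bp
  [9,19): 10 bp
  [19,27): 8 bp
  [27,37): 10 bp
  [37,61): 24 bp
  [61,73): 12 bp
  [73,83): 10 bp
  [83,93): 10 bp
  [93,103): 10 bp
  [103,123): 20 bp
  [123,138): 15 bp
  [138,144): 6 bp
  [144,159): 15 bp
  [159,172): 13 bp
  [172,181): 9 bp
  [181,195): 14 bp
  [195,202): 7 bp
  [202,223): 21 bp

[6,7,8,9,9,10,10,10,10,10,12,13,14,15,15,20,21,24]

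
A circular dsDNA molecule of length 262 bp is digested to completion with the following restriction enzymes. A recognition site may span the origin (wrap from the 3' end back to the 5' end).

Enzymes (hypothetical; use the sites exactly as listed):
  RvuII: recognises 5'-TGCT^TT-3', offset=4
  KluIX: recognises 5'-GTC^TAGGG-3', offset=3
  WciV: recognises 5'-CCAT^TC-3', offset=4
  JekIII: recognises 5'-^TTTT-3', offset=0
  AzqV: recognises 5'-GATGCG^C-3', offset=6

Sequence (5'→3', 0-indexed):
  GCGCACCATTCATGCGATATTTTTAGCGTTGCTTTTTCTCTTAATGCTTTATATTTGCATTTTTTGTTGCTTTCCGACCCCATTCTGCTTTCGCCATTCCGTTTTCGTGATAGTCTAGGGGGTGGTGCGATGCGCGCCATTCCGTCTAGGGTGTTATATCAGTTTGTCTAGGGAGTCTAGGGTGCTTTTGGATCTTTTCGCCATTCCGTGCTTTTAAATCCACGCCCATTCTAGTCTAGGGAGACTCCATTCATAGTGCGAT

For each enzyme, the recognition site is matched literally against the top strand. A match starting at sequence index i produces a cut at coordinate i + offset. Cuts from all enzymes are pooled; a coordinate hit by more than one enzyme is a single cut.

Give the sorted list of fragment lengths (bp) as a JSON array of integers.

[1,1,1,1,1,1,4,6,6,6,6,7,7,8,8,8,9,10,10,10,11,12,12,14,14,15,15,17,19,22]

Site scan:
  RvuII (TGCTTT, off=4): starts [29, 44, 67, 85, 182, 208] → cuts [33, 48, 71, 89, 186, 212]
  KluIX (GTCTAGGG, off=3): starts [112, 143, 165, 174, 233] → cuts [115, 146, 168, 177, 236]
  WciV (CCATTC, off=4): starts [5, 79, 93, 136, 200, 225, 246] → cuts [9, 83, 97, 140, 204, 229, 250]
  JekIII (TTTT, off=0): starts [19, 20, 32, 33, 59, 60, 61, 101, 185, 194, 211] → cuts [19, 20, 32, 33, 59, 60, 61, 101, 185, 194, 211]
  AzqV (GATGCGC, off=6): starts [128, 259] → cuts [3, 134]

All cut coordinates (distinct, sorted): [3, 9, 19, 20, 32, 33, 48, 59, 60, 61, 71, 83, 89, 97, 101, 115, 134, 140, 146, 168, 177, 185, 186, 194, 204, 211, 212, 229, 236, 250]

Fragments:
  3→9: 6 bp
  9→19: 10 bp
  19→20: 1 bp
  20→32: 12 bp
  32→33: 1 bp
  33→48: 15 bp
  48→59: 11 bp
  59→60: 1 bp
  60→61: 1 bp
  61→71: 10 bp
  71→83: 12 bp
  83→89: 6 bp
  89→97: 8 bp
  97→101: 4 bp
  101→115: 14 bp
  115→134: 19 bp
  134→140: 6 bp
  140→146: 6 bp
  146→168: 22 bp
  168→177: 9 bp
  177→185: 8 bp
  185→186: 1 bp
  186→194: 8 bp
  194→204: 10 bp
  204→211: 7 bp
  211→212: 1 bp
  212→229: 17 bp
  229→236: 7 bp
  236→250: 14 bp
  250→3 (wrap): 262-250+3 = 15 bp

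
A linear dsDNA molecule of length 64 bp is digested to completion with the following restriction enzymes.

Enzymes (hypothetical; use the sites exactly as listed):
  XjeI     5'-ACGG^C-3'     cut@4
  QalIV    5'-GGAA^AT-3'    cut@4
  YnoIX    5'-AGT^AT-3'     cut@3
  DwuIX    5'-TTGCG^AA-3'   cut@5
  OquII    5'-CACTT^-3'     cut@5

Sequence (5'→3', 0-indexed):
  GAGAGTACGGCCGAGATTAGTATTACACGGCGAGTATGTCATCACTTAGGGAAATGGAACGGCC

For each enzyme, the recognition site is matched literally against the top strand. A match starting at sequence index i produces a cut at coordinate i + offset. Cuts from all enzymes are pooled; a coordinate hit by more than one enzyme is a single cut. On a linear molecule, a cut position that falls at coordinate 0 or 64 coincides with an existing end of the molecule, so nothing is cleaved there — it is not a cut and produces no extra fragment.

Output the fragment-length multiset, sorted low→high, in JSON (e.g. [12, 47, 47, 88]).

[2,5,6,9,9,10,11,12]

Scan for sites:
  XjeI ACGGC/4: at [6, 26, 58] ⇒ [10, 30, 62]
  QalIV GGAAAT/4: at [49] ⇒ [53]
  YnoIX AGTAT/3: at [18, 32] ⇒ [21, 35]
  DwuIX (TTGCGAA, off=5): no sites
  OquII CACTT/5: at [42] ⇒ [47]

All cut coordinates (distinct, sorted): [10, 21, 30, 35, 47, 53, 62]

Fragments:
  [0,10): 10 bp
  [10,21): 11 bp
  [21,30): 9 bp
  [30,35): 5 bp
  [35,47): 12 bp
  [47,53): 6 bp
  [53,62): 9 bp
  [62,64): 2 bp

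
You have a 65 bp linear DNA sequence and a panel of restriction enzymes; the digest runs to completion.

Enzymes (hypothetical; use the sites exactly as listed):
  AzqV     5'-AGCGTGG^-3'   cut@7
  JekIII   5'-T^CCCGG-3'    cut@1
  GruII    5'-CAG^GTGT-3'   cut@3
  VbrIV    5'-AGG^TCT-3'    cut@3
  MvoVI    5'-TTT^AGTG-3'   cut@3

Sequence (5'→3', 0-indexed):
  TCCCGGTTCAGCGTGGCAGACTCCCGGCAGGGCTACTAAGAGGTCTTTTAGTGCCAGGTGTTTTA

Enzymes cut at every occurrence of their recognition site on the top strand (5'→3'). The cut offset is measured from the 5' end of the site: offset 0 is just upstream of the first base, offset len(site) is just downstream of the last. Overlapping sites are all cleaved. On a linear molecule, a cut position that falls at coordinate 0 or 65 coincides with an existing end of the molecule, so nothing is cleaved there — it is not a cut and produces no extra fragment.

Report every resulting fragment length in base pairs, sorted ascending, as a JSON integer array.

[1,6,6,8,8,15,21]

Scan for sites:
  AzqV (AGCGTGG, off=7): starts [9] → cuts [16]
  JekIII (TCCCGG, off=1): starts [0, 21] → cuts [1, 22]
  GruII (CAGGTGT, off=3): starts [54] → cuts [57]
  VbrIV (AGGTCT, off=3): starts [40] → cuts [43]
  MvoVI (TTTAGTG, off=3): starts [46] → cuts [49]

Pooled cuts: [1, 16, 22, 43, 49, 57]

Fragments:
  [0,1): 1 bp
  [1,16): 15 bp
  [16,22): 6 bp
  [22,43): 21 bp
  [43,49): 6 bp
  [49,57): 8 bp
  [57,65): 8 bp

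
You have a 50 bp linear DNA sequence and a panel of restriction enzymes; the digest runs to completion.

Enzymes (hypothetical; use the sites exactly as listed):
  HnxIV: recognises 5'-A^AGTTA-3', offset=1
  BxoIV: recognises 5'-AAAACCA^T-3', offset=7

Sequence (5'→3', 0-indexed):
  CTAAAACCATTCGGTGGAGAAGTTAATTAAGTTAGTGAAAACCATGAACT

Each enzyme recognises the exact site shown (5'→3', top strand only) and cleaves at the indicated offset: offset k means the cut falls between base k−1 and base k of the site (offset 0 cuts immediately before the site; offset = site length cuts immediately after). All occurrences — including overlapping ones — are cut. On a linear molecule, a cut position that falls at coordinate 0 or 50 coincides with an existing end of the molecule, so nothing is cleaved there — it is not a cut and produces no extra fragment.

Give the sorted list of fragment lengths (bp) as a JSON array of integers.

[6,9,9,11,15]

Scan for sites:
  HnxIV (AAGTTA, off=1): starts [19, 28] → cuts [20, 29]
  BxoIV (AAAACCAT, off=7): starts [2, 37] → cuts [9, 44]

Pooled cuts: [9, 20, 29, 44]

Fragment lengths:
  [0,9): 9 bp
  [9,20): 11 bp
  [20,29): 9 bp
  [29,44): 15 bp
  [44,50): 6 bp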